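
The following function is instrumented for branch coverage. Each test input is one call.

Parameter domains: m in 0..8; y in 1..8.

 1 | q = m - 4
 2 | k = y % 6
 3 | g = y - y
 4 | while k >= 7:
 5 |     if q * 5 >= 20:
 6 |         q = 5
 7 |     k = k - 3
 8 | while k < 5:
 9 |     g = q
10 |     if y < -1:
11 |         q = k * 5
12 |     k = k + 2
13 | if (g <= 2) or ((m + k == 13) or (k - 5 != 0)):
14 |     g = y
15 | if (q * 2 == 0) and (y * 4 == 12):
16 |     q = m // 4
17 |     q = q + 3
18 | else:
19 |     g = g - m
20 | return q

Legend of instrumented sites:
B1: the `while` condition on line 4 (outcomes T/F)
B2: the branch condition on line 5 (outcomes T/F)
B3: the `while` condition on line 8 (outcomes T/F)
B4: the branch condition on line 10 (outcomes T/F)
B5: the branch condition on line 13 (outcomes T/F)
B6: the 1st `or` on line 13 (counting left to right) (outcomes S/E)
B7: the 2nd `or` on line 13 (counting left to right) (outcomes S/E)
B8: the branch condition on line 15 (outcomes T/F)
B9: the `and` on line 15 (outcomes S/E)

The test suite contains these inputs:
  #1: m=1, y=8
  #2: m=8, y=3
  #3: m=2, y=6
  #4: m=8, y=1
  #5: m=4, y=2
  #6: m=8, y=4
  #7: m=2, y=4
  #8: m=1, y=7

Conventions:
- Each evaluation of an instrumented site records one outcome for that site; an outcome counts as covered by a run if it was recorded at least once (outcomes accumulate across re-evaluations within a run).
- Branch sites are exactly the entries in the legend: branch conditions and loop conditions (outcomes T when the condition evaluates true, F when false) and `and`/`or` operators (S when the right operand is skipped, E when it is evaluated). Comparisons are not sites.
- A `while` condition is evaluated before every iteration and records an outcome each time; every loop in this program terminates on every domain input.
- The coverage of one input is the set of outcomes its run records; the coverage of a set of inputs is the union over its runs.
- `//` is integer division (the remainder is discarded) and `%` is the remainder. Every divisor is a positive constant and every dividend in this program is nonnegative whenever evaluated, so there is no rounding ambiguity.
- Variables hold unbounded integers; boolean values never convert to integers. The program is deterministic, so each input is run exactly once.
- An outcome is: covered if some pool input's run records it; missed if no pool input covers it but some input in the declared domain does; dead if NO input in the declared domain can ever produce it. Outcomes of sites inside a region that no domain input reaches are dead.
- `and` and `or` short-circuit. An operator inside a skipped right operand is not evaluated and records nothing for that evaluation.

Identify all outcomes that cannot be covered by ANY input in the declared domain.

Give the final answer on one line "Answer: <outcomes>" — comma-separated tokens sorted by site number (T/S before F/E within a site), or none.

checking every outcome against all 72 domain inputs:
  B1=T: unreachable across the whole domain -> dead
  B2=T: unreachable across the whole domain -> dead
  B2=F: unreachable across the whole domain -> dead
  B4=T: unreachable across the whole domain -> dead
  reachable outcomes have witnesses, e.g. B1=F (e.g. m=0, y=1), B3=T (e.g. m=0, y=1), B3=F (e.g. m=0, y=1), B4=F (e.g. m=0, y=1)

Answer: B1=T, B2=T, B2=F, B4=T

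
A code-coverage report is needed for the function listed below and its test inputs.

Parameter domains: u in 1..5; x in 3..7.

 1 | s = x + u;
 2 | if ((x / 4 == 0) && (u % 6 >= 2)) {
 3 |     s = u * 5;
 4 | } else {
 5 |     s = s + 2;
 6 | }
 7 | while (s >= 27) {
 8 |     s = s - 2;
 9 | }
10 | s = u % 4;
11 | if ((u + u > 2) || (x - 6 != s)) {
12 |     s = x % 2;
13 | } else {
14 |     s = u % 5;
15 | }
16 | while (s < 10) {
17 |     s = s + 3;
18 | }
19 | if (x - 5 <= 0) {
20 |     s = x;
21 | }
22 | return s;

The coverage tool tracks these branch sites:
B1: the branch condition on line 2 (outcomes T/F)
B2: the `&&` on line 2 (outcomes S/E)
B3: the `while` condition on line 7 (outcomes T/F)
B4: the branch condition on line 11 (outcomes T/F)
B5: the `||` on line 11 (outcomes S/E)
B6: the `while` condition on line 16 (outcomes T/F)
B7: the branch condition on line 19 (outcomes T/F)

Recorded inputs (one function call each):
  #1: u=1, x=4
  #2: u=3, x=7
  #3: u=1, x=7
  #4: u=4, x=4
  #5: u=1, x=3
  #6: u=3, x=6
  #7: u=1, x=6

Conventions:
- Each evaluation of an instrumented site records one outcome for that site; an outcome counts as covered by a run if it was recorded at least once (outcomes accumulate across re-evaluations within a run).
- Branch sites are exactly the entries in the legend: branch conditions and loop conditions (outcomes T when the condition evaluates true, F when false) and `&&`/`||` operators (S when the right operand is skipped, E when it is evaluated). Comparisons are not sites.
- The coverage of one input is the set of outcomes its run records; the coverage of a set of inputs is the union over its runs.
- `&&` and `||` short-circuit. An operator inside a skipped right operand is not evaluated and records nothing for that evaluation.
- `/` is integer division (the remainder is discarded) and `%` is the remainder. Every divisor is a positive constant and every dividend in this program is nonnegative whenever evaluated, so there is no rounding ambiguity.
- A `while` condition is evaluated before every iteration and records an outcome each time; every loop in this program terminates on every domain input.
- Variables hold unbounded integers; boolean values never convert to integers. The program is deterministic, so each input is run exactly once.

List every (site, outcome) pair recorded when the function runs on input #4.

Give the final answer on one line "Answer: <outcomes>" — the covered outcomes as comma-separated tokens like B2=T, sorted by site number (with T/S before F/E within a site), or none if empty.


Running input #4 (u=4, x=4), event by event:
  B2->S, B1->F, B3->F, B5->S, B4->T, B6->T, B6->T, B6->T, B6->T, B6->F
  B7->T
as a set, this run covers: B1=F, B2=S, B3=F, B4=T, B5=S, B6=T, B6=F, B7=T
Answer: B1=F, B2=S, B3=F, B4=T, B5=S, B6=T, B6=F, B7=T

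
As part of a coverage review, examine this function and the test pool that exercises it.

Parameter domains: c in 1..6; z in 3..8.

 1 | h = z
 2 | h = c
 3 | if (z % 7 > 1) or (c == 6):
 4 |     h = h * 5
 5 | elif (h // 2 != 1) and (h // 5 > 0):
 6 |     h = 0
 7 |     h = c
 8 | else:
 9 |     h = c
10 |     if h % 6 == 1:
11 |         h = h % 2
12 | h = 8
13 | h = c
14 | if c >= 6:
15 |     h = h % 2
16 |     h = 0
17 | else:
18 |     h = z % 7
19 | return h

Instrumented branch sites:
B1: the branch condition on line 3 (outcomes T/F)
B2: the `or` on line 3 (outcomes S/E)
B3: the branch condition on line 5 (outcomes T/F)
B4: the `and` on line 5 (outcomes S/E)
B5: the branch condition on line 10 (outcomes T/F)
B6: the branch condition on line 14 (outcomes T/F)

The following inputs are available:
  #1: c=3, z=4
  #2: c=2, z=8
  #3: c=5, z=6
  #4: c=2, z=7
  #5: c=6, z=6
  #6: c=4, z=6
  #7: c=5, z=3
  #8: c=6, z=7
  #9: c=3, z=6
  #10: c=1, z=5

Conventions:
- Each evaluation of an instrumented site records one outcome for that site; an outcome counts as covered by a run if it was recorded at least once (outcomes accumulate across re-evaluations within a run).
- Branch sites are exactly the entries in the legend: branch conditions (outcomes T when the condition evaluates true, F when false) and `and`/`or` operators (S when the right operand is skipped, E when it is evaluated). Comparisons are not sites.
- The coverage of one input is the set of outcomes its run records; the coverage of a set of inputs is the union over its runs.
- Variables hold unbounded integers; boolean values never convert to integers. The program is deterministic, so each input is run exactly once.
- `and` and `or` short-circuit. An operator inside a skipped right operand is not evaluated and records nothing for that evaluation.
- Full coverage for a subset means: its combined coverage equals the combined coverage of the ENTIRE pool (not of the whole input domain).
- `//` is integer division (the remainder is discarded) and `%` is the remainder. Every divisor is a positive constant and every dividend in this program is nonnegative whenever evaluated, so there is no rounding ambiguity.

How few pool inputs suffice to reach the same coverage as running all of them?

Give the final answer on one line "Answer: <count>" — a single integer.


input #1, c=3, z=4: outcomes B1=T, B2=S, B6=F
input #2, c=2, z=8: outcomes B1=F, B2=E, B3=F, B4=S, B5=F, B6=F
input #3, c=5, z=6: outcomes B1=T, B2=S, B6=F
input #4, c=2, z=7: outcomes B1=F, B2=E, B3=F, B4=S, B5=F, B6=F
input #5, c=6, z=6: outcomes B1=T, B2=S, B6=T
input #6, c=4, z=6: outcomes B1=T, B2=S, B6=F
input #7, c=5, z=3: outcomes B1=T, B2=S, B6=F
input #8, c=6, z=7: outcomes B1=T, B2=E, B6=T
input #9, c=3, z=6: outcomes B1=T, B2=S, B6=F
input #10, c=1, z=5: outcomes B1=T, B2=S, B6=F
together the pool reaches 9 outcomes: B1=T, B1=F, B2=S, B2=E, B3=F, B4=S, B5=F, B6=T, B6=F
every size-1 subset falls short of the 9 outcomes (best: 6/9)
at size 2, {2, 5} reaches all 9 outcomes; every lexicographically earlier size-2 subset fails
Answer: 2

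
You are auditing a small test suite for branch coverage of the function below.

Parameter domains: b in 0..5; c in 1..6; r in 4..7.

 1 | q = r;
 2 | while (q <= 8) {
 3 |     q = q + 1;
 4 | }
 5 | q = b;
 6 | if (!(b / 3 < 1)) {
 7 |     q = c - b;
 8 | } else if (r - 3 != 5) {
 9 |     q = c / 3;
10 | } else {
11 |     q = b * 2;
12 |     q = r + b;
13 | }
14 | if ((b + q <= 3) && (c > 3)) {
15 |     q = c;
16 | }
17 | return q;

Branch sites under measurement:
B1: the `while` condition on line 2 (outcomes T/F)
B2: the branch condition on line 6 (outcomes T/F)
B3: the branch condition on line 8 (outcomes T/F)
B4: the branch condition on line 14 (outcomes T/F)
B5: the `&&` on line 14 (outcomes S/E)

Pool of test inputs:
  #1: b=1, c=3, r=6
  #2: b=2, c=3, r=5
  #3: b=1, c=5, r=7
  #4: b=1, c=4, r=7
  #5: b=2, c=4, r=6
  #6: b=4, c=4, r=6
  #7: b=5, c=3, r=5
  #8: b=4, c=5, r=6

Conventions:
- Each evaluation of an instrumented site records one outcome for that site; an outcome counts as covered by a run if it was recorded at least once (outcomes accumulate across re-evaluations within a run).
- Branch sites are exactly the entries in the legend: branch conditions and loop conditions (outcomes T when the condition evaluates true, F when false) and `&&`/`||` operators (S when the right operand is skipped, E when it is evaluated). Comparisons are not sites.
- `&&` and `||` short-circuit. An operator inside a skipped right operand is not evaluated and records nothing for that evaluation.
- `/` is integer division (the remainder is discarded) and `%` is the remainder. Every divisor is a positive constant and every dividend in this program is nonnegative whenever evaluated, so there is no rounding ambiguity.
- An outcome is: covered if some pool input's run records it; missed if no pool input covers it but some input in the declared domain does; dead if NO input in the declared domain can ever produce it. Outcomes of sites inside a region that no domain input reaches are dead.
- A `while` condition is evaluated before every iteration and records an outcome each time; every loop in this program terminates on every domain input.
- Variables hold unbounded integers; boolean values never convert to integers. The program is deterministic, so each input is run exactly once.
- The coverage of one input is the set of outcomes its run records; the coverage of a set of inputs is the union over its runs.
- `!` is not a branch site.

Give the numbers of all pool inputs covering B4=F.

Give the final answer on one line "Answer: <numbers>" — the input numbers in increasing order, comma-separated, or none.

input #1 (b=1, c=3, r=6): hits B4=F
input #2 (b=2, c=3, r=5): hits B4=F
input #3 (b=1, c=5, r=7): never hits B4=F
input #4 (b=1, c=4, r=7): never hits B4=F
input #5 (b=2, c=4, r=6): never hits B4=F
input #6 (b=4, c=4, r=6): hits B4=F
input #7 (b=5, c=3, r=5): hits B4=F
input #8 (b=4, c=5, r=6): hits B4=F

Answer: 1, 2, 6, 7, 8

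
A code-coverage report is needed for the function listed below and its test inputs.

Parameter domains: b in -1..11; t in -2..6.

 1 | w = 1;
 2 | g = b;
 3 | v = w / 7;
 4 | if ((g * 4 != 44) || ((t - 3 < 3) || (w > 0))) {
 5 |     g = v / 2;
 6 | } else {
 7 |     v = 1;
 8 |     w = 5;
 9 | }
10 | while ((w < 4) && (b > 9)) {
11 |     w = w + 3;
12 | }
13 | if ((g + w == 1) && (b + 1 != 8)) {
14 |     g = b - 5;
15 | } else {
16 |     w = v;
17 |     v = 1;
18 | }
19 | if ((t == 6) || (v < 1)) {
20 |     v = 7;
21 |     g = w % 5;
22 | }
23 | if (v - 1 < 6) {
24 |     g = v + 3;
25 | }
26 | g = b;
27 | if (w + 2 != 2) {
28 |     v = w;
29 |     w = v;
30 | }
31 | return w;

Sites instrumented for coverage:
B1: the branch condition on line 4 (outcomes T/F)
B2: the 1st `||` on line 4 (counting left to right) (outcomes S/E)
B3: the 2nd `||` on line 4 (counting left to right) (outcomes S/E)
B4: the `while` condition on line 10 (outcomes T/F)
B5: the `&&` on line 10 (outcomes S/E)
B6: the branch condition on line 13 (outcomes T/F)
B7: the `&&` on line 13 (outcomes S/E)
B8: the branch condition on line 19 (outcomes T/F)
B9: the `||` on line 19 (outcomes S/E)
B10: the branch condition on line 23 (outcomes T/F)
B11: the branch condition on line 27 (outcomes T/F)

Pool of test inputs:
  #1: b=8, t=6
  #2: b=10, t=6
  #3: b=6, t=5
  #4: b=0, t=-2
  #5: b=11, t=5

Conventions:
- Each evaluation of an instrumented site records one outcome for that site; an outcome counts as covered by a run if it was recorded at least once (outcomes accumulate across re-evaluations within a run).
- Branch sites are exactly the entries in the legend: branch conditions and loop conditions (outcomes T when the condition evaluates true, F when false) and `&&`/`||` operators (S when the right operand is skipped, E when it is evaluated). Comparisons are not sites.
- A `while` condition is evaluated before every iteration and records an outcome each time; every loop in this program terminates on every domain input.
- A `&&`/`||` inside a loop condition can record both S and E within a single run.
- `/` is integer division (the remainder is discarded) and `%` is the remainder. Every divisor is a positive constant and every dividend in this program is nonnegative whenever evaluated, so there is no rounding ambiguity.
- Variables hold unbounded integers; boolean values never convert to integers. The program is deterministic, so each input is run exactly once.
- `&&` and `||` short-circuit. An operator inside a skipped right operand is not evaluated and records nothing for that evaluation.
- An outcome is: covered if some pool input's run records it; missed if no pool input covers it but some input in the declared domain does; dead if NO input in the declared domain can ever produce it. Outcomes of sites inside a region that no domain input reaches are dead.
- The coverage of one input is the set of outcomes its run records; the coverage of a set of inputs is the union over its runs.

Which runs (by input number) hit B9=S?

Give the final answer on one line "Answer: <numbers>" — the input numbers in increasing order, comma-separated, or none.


input #1 (b=8, t=6): produces B9=S
input #2 (b=10, t=6): produces B9=S
input #3 (b=6, t=5): does not produce B9=S
input #4 (b=0, t=-2): does not produce B9=S
input #5 (b=11, t=5): does not produce B9=S
Answer: 1, 2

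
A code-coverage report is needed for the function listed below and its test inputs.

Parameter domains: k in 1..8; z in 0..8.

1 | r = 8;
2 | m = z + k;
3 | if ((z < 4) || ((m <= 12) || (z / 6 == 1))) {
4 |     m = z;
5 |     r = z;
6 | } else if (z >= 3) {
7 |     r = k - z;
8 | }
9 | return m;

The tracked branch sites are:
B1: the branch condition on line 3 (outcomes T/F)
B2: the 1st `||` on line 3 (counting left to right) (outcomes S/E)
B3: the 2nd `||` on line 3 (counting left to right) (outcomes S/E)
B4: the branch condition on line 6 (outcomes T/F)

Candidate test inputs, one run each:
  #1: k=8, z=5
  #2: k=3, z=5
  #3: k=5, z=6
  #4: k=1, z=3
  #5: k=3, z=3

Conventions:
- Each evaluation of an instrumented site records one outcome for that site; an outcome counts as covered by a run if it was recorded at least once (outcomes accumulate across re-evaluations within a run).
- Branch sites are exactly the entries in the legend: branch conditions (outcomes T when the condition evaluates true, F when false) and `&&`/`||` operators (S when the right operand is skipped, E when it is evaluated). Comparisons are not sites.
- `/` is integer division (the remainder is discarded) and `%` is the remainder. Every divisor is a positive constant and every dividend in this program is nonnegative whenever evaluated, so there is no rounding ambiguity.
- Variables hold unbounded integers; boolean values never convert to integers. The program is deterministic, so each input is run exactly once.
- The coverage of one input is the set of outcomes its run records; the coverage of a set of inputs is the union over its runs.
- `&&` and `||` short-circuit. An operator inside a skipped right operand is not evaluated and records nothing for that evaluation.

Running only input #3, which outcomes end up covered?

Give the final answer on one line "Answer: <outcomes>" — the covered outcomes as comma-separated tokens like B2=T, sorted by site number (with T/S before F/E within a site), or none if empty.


Tracing the run of input #3 (k=5, z=6):
  B2->E, B3->S, B1->T
as a set, this run covers: B1=T, B2=E, B3=S
Answer: B1=T, B2=E, B3=S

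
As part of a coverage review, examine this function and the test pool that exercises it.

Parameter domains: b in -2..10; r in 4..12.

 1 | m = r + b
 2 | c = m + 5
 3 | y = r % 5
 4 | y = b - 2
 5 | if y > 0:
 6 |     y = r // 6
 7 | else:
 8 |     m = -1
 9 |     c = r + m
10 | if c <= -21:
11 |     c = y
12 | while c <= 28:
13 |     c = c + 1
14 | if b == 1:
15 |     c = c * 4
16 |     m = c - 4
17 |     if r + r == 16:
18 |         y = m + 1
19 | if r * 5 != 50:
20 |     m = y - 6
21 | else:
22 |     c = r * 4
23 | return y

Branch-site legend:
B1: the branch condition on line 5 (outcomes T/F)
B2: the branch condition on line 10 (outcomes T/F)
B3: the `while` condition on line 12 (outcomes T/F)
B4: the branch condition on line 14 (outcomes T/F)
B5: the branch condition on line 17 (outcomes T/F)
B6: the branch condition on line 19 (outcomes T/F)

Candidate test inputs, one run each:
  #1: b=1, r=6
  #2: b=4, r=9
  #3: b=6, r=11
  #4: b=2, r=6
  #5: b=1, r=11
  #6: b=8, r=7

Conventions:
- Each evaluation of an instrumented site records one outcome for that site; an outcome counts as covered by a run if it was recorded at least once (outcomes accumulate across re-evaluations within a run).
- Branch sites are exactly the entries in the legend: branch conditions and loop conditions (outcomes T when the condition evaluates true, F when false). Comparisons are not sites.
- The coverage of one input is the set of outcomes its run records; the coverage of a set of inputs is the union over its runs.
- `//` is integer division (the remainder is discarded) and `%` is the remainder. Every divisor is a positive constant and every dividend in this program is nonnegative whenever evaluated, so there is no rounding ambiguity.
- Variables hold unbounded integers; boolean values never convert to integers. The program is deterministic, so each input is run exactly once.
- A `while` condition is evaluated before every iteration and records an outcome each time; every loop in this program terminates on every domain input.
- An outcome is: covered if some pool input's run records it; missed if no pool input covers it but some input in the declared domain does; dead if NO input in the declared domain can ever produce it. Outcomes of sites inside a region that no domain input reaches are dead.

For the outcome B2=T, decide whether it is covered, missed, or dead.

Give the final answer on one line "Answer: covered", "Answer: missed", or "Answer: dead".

no pool input records B2=T
checking all 117 inputs in the declared domain: B2=T is never recorded -> dead

Answer: dead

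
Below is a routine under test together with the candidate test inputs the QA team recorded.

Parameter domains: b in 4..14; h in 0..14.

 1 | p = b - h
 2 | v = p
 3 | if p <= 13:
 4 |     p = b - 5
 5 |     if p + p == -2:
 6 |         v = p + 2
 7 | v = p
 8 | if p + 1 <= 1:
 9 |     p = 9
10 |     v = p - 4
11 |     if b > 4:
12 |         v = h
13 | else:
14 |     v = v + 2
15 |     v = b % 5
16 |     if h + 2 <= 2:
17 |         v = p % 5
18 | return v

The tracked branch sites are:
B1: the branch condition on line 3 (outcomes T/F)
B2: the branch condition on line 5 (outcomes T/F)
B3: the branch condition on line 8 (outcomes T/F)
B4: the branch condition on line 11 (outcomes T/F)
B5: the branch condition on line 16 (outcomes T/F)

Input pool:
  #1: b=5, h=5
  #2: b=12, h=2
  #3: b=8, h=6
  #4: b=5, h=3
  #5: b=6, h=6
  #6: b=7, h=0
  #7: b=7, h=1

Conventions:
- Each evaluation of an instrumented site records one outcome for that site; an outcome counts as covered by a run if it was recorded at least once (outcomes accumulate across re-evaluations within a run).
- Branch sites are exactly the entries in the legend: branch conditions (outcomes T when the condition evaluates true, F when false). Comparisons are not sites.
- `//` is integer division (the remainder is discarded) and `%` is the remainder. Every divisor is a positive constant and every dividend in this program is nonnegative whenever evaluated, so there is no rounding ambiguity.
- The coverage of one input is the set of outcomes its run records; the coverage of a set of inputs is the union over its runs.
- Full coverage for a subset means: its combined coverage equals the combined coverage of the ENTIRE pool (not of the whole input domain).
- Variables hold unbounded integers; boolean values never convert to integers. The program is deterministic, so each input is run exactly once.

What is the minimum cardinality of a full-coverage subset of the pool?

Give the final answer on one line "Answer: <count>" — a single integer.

run #1 (b=5, h=5) runs B1->T, B2->F, B3->T, B4->T; records B1=T, B2=F, B3=T, B4=T
run #2 (b=12, h=2) runs B1->T, B2->F, B3->F, B5->F; records B1=T, B2=F, B3=F, B5=F
run #3 (b=8, h=6) runs B1->T, B2->F, B3->F, B5->F; records B1=T, B2=F, B3=F, B5=F
run #4 (b=5, h=3) runs B1->T, B2->F, B3->T, B4->T; records B1=T, B2=F, B3=T, B4=T
run #5 (b=6, h=6) runs B1->T, B2->F, B3->F, B5->F; records B1=T, B2=F, B3=F, B5=F
run #6 (b=7, h=0) runs B1->T, B2->F, B3->F, B5->T; records B1=T, B2=F, B3=F, B5=T
run #7 (b=7, h=1) runs B1->T, B2->F, B3->F, B5->F; records B1=T, B2=F, B3=F, B5=F
pool-wide coverage (7 outcomes): B1=T, B2=F, B3=T, B3=F, B4=T, B5=T, B5=F
every size-1 subset falls short of the 7 outcomes (best: 4/7)
every size-2 subset falls short of the 7 outcomes (best: 6/7)
size 3: inputs {1, 2, 6} cover all 7 outcomes, and no lexicographically smaller subset of this size does

Answer: 3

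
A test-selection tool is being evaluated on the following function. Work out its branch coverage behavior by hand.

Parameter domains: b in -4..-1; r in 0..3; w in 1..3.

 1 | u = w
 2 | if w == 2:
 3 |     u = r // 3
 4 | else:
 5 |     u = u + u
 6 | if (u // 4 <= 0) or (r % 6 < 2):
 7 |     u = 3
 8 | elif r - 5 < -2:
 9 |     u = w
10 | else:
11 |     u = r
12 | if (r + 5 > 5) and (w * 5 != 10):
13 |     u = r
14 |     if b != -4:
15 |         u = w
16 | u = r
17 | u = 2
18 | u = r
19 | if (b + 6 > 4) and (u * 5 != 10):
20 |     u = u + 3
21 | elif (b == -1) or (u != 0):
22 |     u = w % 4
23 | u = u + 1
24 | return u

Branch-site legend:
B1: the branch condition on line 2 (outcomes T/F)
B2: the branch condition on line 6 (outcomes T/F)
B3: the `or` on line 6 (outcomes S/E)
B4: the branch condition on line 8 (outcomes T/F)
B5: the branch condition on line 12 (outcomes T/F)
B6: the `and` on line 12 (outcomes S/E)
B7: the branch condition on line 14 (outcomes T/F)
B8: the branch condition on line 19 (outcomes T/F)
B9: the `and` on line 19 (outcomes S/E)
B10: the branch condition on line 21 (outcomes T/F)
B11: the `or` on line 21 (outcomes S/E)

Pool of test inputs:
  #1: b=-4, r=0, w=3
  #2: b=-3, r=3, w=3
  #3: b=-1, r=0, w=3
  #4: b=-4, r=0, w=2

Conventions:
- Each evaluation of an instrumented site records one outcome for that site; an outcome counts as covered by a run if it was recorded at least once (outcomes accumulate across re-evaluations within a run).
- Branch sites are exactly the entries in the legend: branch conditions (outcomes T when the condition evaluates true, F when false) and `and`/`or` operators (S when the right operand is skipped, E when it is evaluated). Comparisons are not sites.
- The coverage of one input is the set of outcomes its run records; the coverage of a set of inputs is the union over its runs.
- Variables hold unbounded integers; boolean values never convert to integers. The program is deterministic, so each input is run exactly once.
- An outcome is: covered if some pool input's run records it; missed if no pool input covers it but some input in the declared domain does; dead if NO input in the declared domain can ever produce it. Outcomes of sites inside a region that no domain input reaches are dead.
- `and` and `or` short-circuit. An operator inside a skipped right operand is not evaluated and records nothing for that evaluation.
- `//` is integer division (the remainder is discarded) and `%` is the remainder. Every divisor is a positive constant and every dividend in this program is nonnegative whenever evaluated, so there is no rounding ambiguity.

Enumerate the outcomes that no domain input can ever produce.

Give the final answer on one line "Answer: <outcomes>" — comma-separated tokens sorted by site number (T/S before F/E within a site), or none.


exhaustive pass over the 48-input domain:
  reachable outcomes have witnesses, e.g. B1=T (e.g. b=-4, r=0, w=2), B1=F (e.g. b=-4, r=0, w=1), B2=T (e.g. b=-4, r=0, w=1), B2=F (e.g. b=-4, r=2, w=3)
Answer: none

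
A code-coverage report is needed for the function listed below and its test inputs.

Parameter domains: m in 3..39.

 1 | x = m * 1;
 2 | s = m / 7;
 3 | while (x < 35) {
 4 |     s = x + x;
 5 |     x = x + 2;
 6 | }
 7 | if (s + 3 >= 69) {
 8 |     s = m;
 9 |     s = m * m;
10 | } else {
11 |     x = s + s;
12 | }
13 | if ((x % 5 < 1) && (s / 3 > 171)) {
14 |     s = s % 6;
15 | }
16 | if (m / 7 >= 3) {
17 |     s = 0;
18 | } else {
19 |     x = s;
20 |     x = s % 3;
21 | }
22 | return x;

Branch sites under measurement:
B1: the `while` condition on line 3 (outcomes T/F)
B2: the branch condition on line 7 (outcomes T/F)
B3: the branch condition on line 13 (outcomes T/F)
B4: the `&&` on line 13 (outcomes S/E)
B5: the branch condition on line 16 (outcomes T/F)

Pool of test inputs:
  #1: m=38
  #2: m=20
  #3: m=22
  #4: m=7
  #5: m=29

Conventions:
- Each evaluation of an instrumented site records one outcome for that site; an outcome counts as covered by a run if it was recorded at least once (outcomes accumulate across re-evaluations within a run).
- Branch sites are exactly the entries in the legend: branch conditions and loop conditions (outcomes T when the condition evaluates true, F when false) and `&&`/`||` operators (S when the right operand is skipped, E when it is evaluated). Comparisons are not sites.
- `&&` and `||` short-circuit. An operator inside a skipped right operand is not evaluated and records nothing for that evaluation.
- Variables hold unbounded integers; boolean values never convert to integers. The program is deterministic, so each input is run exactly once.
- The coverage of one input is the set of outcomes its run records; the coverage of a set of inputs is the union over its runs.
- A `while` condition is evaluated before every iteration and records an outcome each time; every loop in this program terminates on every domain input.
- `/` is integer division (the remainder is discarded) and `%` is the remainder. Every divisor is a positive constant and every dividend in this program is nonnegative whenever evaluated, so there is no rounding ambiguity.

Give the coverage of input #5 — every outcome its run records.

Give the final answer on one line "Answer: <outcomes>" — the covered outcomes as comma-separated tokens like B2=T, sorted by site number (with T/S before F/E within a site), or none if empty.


Tracing the run of input #5 (m=29):
  B1->T, B1->T, B1->T, B1->F, B2->T, B4->E, B3->T, B5->T
collecting distinct outcomes: B1=T, B1=F, B2=T, B3=T, B4=E, B5=T
Answer: B1=T, B1=F, B2=T, B3=T, B4=E, B5=T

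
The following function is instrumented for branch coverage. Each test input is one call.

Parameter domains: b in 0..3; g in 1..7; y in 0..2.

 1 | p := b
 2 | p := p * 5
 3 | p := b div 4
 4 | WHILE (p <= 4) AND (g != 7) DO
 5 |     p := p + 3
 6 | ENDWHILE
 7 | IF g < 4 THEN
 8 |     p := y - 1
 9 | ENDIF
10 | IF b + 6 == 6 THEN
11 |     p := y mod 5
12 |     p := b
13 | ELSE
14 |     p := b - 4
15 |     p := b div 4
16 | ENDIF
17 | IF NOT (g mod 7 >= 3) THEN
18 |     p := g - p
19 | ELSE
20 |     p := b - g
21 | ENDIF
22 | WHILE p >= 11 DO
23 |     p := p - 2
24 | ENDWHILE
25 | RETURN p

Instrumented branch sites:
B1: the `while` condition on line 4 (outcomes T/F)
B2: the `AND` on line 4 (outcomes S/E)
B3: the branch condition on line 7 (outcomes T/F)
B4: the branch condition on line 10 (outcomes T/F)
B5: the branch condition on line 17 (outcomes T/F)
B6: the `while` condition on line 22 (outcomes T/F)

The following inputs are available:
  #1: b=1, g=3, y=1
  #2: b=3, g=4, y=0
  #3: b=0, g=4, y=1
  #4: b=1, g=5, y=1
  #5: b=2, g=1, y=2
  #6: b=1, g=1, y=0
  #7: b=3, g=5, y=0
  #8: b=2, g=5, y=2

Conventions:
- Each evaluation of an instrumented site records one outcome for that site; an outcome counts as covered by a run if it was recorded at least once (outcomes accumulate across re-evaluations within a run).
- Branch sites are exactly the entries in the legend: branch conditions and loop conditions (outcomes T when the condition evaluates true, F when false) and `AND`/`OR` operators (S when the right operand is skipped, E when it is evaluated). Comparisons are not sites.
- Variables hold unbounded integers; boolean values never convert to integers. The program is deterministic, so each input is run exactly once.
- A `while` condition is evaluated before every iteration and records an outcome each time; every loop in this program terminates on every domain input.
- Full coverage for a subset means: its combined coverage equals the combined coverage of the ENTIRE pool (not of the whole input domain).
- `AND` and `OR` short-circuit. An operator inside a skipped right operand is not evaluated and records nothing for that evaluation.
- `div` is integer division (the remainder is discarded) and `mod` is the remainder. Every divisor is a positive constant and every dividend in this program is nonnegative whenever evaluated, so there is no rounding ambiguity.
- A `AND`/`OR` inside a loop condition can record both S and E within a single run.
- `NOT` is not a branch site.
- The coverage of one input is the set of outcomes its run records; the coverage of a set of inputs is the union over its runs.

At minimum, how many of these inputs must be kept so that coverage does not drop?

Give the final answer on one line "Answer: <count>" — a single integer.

input #1 (b=1, g=3, y=1): events B2->E, B1->T, B2->E, B1->T, B2->S, B1->F, B3->T, B4->F, B5->F, B6->F; covers B1=T, B1=F, B2=S, B2=E, B3=T, B4=F, B5=F, B6=F
input #2 (b=3, g=4, y=0): events B2->E, B1->T, B2->E, B1->T, B2->S, B1->F, B3->F, B4->F, B5->F, B6->F; covers B1=T, B1=F, B2=S, B2=E, B3=F, B4=F, B5=F, B6=F
input #3 (b=0, g=4, y=1): events B2->E, B1->T, B2->E, B1->T, B2->S, B1->F, B3->F, B4->T, B5->F, B6->F; covers B1=T, B1=F, B2=S, B2=E, B3=F, B4=T, B5=F, B6=F
input #4 (b=1, g=5, y=1): events B2->E, B1->T, B2->E, B1->T, B2->S, B1->F, B3->F, B4->F, B5->F, B6->F; covers B1=T, B1=F, B2=S, B2=E, B3=F, B4=F, B5=F, B6=F
input #5 (b=2, g=1, y=2): events B2->E, B1->T, B2->E, B1->T, B2->S, B1->F, B3->T, B4->F, B5->T, B6->F; covers B1=T, B1=F, B2=S, B2=E, B3=T, B4=F, B5=T, B6=F
input #6 (b=1, g=1, y=0): events B2->E, B1->T, B2->E, B1->T, B2->S, B1->F, B3->T, B4->F, B5->T, B6->F; covers B1=T, B1=F, B2=S, B2=E, B3=T, B4=F, B5=T, B6=F
input #7 (b=3, g=5, y=0): events B2->E, B1->T, B2->E, B1->T, B2->S, B1->F, B3->F, B4->F, B5->F, B6->F; covers B1=T, B1=F, B2=S, B2=E, B3=F, B4=F, B5=F, B6=F
input #8 (b=2, g=5, y=2): events B2->E, B1->T, B2->E, B1->T, B2->S, B1->F, B3->F, B4->F, B5->F, B6->F; covers B1=T, B1=F, B2=S, B2=E, B3=F, B4=F, B5=F, B6=F
pool-wide coverage (11 outcomes): B1=T, B1=F, B2=S, B2=E, B3=T, B3=F, B4=T, B4=F, B5=T, B5=F, B6=F
every size-1 subset falls short of the 11 outcomes (best: 8/11)
at size 2, {3, 5} reaches all 11 outcomes; every lexicographically earlier size-2 subset fails

Answer: 2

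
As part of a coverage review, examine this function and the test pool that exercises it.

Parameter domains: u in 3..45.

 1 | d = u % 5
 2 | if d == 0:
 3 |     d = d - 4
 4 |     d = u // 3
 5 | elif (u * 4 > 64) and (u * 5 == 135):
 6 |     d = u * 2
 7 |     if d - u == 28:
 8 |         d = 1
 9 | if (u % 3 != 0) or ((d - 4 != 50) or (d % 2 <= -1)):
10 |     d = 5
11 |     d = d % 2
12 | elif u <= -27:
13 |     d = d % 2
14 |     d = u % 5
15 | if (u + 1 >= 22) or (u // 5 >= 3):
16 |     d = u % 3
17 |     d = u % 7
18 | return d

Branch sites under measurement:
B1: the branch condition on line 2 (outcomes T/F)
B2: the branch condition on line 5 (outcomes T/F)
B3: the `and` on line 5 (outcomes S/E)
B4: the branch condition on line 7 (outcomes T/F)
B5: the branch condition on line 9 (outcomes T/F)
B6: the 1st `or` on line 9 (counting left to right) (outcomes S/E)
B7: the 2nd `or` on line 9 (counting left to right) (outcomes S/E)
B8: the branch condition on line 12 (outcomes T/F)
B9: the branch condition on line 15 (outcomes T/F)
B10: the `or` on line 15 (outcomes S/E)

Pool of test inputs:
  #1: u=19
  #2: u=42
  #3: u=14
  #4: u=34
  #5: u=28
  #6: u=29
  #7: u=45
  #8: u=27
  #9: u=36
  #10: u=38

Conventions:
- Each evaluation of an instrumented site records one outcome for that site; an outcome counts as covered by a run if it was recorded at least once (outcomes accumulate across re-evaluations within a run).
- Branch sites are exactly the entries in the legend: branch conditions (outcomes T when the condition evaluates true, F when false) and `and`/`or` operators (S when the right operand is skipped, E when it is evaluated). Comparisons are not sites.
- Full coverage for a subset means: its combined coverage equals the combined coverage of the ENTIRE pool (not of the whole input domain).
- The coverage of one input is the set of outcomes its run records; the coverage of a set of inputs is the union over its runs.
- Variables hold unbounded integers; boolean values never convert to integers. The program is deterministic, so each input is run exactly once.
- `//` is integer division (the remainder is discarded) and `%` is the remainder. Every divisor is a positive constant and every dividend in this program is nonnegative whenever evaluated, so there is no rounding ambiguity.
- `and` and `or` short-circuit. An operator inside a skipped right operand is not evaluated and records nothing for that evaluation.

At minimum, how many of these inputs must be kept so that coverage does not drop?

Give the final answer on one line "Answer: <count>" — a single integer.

test 1 (u=19) fires B1->F, B3->E, B2->F, B6->S, B5->T, B10->E, B9->T; hits B1=F, B2=F, B3=E, B5=T, B6=S, B9=T, B10=E
test 2 (u=42) fires B1->F, B3->E, B2->F, B6->E, B7->S, B5->T, B10->S, B9->T; hits B1=F, B2=F, B3=E, B5=T, B6=E, B7=S, B9=T, B10=S
test 3 (u=14) fires B1->F, B3->S, B2->F, B6->S, B5->T, B10->E, B9->F; hits B1=F, B2=F, B3=S, B5=T, B6=S, B9=F, B10=E
test 4 (u=34) fires B1->F, B3->E, B2->F, B6->S, B5->T, B10->S, B9->T; hits B1=F, B2=F, B3=E, B5=T, B6=S, B9=T, B10=S
test 5 (u=28) fires B1->F, B3->E, B2->F, B6->S, B5->T, B10->S, B9->T; hits B1=F, B2=F, B3=E, B5=T, B6=S, B9=T, B10=S
test 6 (u=29) fires B1->F, B3->E, B2->F, B6->S, B5->T, B10->S, B9->T; hits B1=F, B2=F, B3=E, B5=T, B6=S, B9=T, B10=S
test 7 (u=45) fires B1->T, B6->E, B7->S, B5->T, B10->S, B9->T; hits B1=T, B5=T, B6=E, B7=S, B9=T, B10=S
test 8 (u=27) fires B1->F, B3->E, B2->T, B4->F, B6->E, B7->E, B5->F, B8->F, B10->S, B9->T; hits B1=F, B2=T, B3=E, B4=F, B5=F, B6=E, B7=E, B8=F, B9=T, B10=S
test 9 (u=36) fires B1->F, B3->E, B2->F, B6->E, B7->S, B5->T, B10->S, B9->T; hits B1=F, B2=F, B3=E, B5=T, B6=E, B7=S, B9=T, B10=S
test 10 (u=38) fires B1->F, B3->E, B2->F, B6->S, B5->T, B10->S, B9->T; hits B1=F, B2=F, B3=E, B5=T, B6=S, B9=T, B10=S
union over all inputs: B1=T, B1=F, B2=T, B2=F, B3=S, B3=E, B4=F, B5=T, B5=F, B6=S, B6=E, B7=S, B7=E, B8=F, B9=T, B9=F, B10=S, B10=E (18 outcomes)
size 1 is not enough: best union over all size-1 subsets is 10/18
size 2 is not enough: best union over all size-2 subsets is 16/18
the canonical winner is {3, 7, 8}: size 3, full 18-outcome coverage, earliest index list among size-3 covers

Answer: 3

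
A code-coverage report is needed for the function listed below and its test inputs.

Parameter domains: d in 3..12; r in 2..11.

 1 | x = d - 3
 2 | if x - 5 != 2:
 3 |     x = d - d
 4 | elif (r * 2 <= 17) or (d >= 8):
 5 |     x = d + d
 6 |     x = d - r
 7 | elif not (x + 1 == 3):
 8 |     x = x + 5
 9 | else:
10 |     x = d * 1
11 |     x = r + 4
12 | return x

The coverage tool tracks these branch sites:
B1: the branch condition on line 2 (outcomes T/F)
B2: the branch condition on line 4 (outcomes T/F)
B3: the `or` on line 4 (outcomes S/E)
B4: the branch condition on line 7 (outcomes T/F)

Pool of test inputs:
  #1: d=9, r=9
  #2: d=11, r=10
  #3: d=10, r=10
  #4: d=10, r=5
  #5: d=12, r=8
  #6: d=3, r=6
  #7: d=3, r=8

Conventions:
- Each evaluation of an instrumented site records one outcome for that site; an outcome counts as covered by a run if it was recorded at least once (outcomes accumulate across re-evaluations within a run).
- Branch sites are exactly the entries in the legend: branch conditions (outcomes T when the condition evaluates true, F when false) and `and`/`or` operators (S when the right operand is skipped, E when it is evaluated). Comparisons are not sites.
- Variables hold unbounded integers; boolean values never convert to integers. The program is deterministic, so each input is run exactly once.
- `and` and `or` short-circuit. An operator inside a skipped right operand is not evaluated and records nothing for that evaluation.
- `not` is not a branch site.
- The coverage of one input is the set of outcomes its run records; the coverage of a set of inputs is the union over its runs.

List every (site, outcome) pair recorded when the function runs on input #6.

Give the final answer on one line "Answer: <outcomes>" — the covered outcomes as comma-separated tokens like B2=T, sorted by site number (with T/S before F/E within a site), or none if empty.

Simulating input #6 (d=3, r=6) step by step:
  B1->T
collecting distinct outcomes: B1=T

Answer: B1=T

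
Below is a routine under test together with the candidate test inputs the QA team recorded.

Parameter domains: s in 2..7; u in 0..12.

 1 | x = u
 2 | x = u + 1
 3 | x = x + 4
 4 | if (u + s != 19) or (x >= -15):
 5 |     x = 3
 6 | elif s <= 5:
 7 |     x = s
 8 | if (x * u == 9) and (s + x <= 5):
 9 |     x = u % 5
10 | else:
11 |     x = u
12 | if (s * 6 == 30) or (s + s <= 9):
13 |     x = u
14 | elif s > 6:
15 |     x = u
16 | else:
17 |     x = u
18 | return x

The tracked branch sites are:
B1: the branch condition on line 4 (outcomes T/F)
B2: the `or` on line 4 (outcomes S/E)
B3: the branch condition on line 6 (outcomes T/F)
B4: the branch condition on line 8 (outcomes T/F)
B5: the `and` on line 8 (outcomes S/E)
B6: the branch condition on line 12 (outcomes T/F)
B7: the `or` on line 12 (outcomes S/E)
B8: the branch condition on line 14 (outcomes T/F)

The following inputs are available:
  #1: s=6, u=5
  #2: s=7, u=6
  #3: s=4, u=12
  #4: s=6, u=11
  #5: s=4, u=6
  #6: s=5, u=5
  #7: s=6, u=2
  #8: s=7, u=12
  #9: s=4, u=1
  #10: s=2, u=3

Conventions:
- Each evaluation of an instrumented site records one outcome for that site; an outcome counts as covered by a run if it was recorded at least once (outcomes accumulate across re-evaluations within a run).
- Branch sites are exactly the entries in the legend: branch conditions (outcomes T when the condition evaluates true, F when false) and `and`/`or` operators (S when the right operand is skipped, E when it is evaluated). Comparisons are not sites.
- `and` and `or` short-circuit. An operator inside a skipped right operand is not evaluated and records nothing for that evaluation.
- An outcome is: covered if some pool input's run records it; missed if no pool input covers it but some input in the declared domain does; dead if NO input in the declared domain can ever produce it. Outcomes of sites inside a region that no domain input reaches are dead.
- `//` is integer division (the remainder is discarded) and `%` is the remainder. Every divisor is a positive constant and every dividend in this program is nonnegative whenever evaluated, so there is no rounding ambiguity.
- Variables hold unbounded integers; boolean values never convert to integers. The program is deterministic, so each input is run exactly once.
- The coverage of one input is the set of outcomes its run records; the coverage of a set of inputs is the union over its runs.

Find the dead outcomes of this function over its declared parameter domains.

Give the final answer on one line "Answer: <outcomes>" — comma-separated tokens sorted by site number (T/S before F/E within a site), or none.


running all 78 domain inputs and tallying outcomes:
  B1=F: never recorded by any domain input -> dead
  B3=T: never recorded by any domain input -> dead
  B3=F: never recorded by any domain input -> dead
  reachable outcomes have witnesses, e.g. B1=T (e.g. s=2, u=0), B2=S (e.g. s=2, u=0), B2=E (e.g. s=7, u=12), B4=T (e.g. s=2, u=3)
Answer: B1=F, B3=T, B3=F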